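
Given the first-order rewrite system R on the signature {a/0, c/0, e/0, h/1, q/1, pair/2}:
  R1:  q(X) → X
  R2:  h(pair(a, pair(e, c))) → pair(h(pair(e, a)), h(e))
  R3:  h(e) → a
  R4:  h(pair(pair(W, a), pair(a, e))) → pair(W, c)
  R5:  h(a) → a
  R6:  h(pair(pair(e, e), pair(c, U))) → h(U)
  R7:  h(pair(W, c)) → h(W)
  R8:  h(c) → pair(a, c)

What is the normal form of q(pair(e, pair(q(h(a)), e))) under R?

pair(e, pair(a, e))

1. q(pair(e, pair(q(h(a)), e)))  →  pair(e, pair(q(h(a)), e))   [R1 at ε]
2. pair(e, pair(q(h(a)), e))  →  pair(e, pair(h(a), e))   [R1 at 2.1]
3. pair(e, pair(h(a), e))  →  pair(e, pair(a, e))   [R5 at 2.1]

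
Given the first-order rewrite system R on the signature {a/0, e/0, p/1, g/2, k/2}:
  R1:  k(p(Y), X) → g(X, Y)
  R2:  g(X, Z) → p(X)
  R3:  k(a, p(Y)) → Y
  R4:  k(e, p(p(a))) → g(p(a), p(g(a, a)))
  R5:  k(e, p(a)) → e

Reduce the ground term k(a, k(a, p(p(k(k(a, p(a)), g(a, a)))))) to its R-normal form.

a

1. k(a, k(a, p(p(k(k(a, p(a)), g(a, a))))))  →  k(a, p(k(k(a, p(a)), g(a, a))))   [R3 at 2]
2. k(a, p(k(k(a, p(a)), g(a, a))))  →  k(k(a, p(a)), g(a, a))   [R3 at ε]
3. k(k(a, p(a)), g(a, a))  →  k(a, g(a, a))   [R3 at 1]
4. k(a, g(a, a))  →  k(a, p(a))   [R2 at 2]
5. k(a, p(a))  →  a   [R3 at ε]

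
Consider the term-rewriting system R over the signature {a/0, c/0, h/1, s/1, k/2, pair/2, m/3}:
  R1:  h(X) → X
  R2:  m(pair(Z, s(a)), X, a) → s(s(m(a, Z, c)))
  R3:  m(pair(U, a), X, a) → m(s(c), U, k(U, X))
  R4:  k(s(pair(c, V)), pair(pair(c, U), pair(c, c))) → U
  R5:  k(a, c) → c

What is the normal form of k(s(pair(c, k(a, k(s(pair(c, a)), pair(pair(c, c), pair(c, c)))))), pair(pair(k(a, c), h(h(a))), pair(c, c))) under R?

1. k(s(pair(c, k(a, k(s(pair(c, a)), pair(pair(c, c), pair(c, c)))))), pair(pair(k(a, c), h(h(a))), pair(c, c)))  →  k(s(pair(c, k(a, c))), pair(pair(k(a, c), h(h(a))), pair(c, c)))   [R4 at 1.1.2.2]
2. k(s(pair(c, k(a, c))), pair(pair(k(a, c), h(h(a))), pair(c, c)))  →  k(s(pair(c, c)), pair(pair(k(a, c), h(h(a))), pair(c, c)))   [R5 at 1.1.2]
3. k(s(pair(c, c)), pair(pair(k(a, c), h(h(a))), pair(c, c)))  →  k(s(pair(c, c)), pair(pair(c, h(h(a))), pair(c, c)))   [R5 at 2.1.1]
4. k(s(pair(c, c)), pair(pair(c, h(h(a))), pair(c, c)))  →  h(h(a))   [R4 at ε]
5. h(h(a))  →  h(a)   [R1 at ε]
6. h(a)  →  a   [R1 at ε]

a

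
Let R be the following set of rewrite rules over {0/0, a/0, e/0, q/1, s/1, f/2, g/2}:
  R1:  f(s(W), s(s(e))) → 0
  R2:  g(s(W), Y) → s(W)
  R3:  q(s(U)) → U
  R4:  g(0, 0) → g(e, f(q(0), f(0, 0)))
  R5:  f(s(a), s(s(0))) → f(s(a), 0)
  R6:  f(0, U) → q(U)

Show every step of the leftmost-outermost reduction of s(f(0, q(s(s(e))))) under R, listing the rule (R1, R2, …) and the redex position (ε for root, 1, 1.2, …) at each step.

s(e)

1. s(f(0, q(s(s(e)))))  →  s(q(q(s(s(e)))))   [R6 at 1]
2. s(q(q(s(s(e)))))  →  s(q(s(e)))   [R3 at 1.1]
3. s(q(s(e)))  →  s(e)   [R3 at 1]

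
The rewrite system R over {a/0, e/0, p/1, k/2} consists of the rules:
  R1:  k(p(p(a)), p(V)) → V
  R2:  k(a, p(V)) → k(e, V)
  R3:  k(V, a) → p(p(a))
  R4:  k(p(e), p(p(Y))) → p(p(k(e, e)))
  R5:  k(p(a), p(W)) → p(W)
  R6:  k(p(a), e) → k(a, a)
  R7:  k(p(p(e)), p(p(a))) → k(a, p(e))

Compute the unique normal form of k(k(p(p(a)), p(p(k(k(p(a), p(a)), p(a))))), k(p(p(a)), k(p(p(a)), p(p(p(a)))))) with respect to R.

1. k(k(p(p(a)), p(p(k(k(p(a), p(a)), p(a))))), k(p(p(a)), k(p(p(a)), p(p(p(a))))))  →  k(p(k(k(p(a), p(a)), p(a))), k(p(p(a)), k(p(p(a)), p(p(p(a))))))   [R1 at 1]
2. k(p(k(k(p(a), p(a)), p(a))), k(p(p(a)), k(p(p(a)), p(p(p(a))))))  →  k(p(k(p(a), p(a))), k(p(p(a)), k(p(p(a)), p(p(p(a))))))   [R5 at 1.1.1]
3. k(p(k(p(a), p(a))), k(p(p(a)), k(p(p(a)), p(p(p(a))))))  →  k(p(p(a)), k(p(p(a)), k(p(p(a)), p(p(p(a))))))   [R5 at 1.1]
4. k(p(p(a)), k(p(p(a)), k(p(p(a)), p(p(p(a))))))  →  k(p(p(a)), k(p(p(a)), p(p(a))))   [R1 at 2.2]
5. k(p(p(a)), k(p(p(a)), p(p(a))))  →  k(p(p(a)), p(a))   [R1 at 2]
6. k(p(p(a)), p(a))  →  a   [R1 at ε]

a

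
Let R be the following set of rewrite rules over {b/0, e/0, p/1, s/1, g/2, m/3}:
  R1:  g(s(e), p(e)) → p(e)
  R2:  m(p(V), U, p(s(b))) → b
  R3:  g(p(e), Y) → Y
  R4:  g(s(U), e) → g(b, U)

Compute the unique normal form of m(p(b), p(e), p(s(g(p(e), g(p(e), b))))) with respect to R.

1. m(p(b), p(e), p(s(g(p(e), g(p(e), b)))))  →  m(p(b), p(e), p(s(g(p(e), b))))   [R3 at 3.1.1]
2. m(p(b), p(e), p(s(g(p(e), b))))  →  m(p(b), p(e), p(s(b)))   [R3 at 3.1.1]
3. m(p(b), p(e), p(s(b)))  →  b   [R2 at ε]

b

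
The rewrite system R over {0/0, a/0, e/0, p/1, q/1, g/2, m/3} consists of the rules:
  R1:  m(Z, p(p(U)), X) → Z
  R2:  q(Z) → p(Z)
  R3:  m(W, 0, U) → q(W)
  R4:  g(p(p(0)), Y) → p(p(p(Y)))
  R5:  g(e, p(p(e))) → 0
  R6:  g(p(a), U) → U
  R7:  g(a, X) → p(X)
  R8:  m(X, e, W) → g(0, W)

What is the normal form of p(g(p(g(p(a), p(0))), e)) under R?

1. p(g(p(g(p(a), p(0))), e))  →  p(g(p(p(0)), e))   [R6 at 1.1.1]
2. p(g(p(p(0)), e))  →  p(p(p(p(e))))   [R4 at 1]

p(p(p(p(e))))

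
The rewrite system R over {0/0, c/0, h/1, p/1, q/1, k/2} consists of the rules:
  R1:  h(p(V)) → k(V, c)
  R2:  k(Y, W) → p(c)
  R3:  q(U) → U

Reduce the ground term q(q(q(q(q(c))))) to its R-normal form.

1. q(q(q(q(q(c)))))  →  q(q(q(q(c))))   [R3 at ε]
2. q(q(q(q(c))))  →  q(q(q(c)))   [R3 at ε]
3. q(q(q(c)))  →  q(q(c))   [R3 at ε]
4. q(q(c))  →  q(c)   [R3 at ε]
5. q(c)  →  c   [R3 at ε]

c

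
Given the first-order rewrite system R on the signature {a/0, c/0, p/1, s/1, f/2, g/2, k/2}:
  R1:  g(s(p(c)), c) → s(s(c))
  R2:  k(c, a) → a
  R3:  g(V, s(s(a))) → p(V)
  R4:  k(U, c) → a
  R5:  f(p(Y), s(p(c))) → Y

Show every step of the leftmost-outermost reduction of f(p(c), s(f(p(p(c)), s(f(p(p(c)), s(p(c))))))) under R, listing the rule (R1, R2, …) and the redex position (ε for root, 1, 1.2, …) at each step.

1. f(p(c), s(f(p(p(c)), s(f(p(p(c)), s(p(c)))))))  →  f(p(c), s(f(p(p(c)), s(p(c)))))   [R5 at 2.1.2.1]
2. f(p(c), s(f(p(p(c)), s(p(c)))))  →  f(p(c), s(p(c)))   [R5 at 2.1]
3. f(p(c), s(p(c)))  →  c   [R5 at ε]

c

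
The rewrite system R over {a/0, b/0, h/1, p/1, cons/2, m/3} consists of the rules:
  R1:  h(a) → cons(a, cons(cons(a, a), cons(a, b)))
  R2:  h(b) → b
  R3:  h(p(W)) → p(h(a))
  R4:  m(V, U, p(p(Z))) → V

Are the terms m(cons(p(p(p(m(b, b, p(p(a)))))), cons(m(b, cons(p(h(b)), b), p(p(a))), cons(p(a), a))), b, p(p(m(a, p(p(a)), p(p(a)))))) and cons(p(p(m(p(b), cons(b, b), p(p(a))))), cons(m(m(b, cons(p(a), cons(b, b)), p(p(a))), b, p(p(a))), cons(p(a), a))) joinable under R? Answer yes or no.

yes — NF(t₁) = cons(p(p(p(b))), cons(b, cons(p(a), a))), NF(t₂) = cons(p(p(p(b))), cons(b, cons(p(a), a)))

Reduce t₁ = m(cons(p(p(p(m(b, b, p(p(a)))))), cons(m(b, cons(p(h(b)), b), p(p(a))), cons(p(a), a))), b, p(p(m(a, p(p(a)), p(p(a)))))):
1. m(cons(p(p(p(m(b, b, p(p(a)))))), cons(m(b, cons(p(h(b)), b), p(p(a))), cons(p(a), a))), b, p(p(m(a, p(p(a)), p(p(a))))))  →  cons(p(p(p(m(b, b, p(p(a)))))), cons(m(b, cons(p(h(b)), b), p(p(a))), cons(p(a), a)))   [R4 at ε]
2. cons(p(p(p(m(b, b, p(p(a)))))), cons(m(b, cons(p(h(b)), b), p(p(a))), cons(p(a), a)))  →  cons(p(p(p(b))), cons(m(b, cons(p(h(b)), b), p(p(a))), cons(p(a), a)))   [R4 at 1.1.1.1]
3. cons(p(p(p(b))), cons(m(b, cons(p(h(b)), b), p(p(a))), cons(p(a), a)))  →  cons(p(p(p(b))), cons(b, cons(p(a), a)))   [R4 at 2.1]

Reduce t₂ = cons(p(p(m(p(b), cons(b, b), p(p(a))))), cons(m(m(b, cons(p(a), cons(b, b)), p(p(a))), b, p(p(a))), cons(p(a), a))):
1. cons(p(p(m(p(b), cons(b, b), p(p(a))))), cons(m(m(b, cons(p(a), cons(b, b)), p(p(a))), b, p(p(a))), cons(p(a), a)))  →  cons(p(p(p(b))), cons(m(m(b, cons(p(a), cons(b, b)), p(p(a))), b, p(p(a))), cons(p(a), a)))   [R4 at 1.1.1]
2. cons(p(p(p(b))), cons(m(m(b, cons(p(a), cons(b, b)), p(p(a))), b, p(p(a))), cons(p(a), a)))  →  cons(p(p(p(b))), cons(m(b, cons(p(a), cons(b, b)), p(p(a))), cons(p(a), a)))   [R4 at 2.1]
3. cons(p(p(p(b))), cons(m(b, cons(p(a), cons(b, b)), p(p(a))), cons(p(a), a)))  →  cons(p(p(p(b))), cons(b, cons(p(a), a)))   [R4 at 2.1]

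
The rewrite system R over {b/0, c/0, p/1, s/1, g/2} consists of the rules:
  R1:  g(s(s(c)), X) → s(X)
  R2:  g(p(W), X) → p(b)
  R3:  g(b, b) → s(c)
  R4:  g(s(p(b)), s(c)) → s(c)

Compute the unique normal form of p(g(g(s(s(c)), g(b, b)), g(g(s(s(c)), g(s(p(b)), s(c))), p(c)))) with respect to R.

1. p(g(g(s(s(c)), g(b, b)), g(g(s(s(c)), g(s(p(b)), s(c))), p(c))))  →  p(g(s(g(b, b)), g(g(s(s(c)), g(s(p(b)), s(c))), p(c))))   [R1 at 1.1]
2. p(g(s(g(b, b)), g(g(s(s(c)), g(s(p(b)), s(c))), p(c))))  →  p(g(s(s(c)), g(g(s(s(c)), g(s(p(b)), s(c))), p(c))))   [R3 at 1.1.1]
3. p(g(s(s(c)), g(g(s(s(c)), g(s(p(b)), s(c))), p(c))))  →  p(s(g(g(s(s(c)), g(s(p(b)), s(c))), p(c))))   [R1 at 1]
4. p(s(g(g(s(s(c)), g(s(p(b)), s(c))), p(c))))  →  p(s(g(s(g(s(p(b)), s(c))), p(c))))   [R1 at 1.1.1]
5. p(s(g(s(g(s(p(b)), s(c))), p(c))))  →  p(s(g(s(s(c)), p(c))))   [R4 at 1.1.1.1]
6. p(s(g(s(s(c)), p(c))))  →  p(s(s(p(c))))   [R1 at 1.1]

p(s(s(p(c))))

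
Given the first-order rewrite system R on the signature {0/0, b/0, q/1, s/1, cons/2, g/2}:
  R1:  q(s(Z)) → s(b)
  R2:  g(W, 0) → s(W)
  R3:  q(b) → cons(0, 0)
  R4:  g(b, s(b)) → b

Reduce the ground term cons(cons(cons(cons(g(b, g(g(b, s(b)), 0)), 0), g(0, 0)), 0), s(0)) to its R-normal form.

cons(cons(cons(cons(b, 0), s(0)), 0), s(0))

1. cons(cons(cons(cons(g(b, g(g(b, s(b)), 0)), 0), g(0, 0)), 0), s(0))  →  cons(cons(cons(cons(g(b, s(g(b, s(b)))), 0), g(0, 0)), 0), s(0))   [R2 at 1.1.1.1.2]
2. cons(cons(cons(cons(g(b, s(g(b, s(b)))), 0), g(0, 0)), 0), s(0))  →  cons(cons(cons(cons(g(b, s(b)), 0), g(0, 0)), 0), s(0))   [R4 at 1.1.1.1.2.1]
3. cons(cons(cons(cons(g(b, s(b)), 0), g(0, 0)), 0), s(0))  →  cons(cons(cons(cons(b, 0), g(0, 0)), 0), s(0))   [R4 at 1.1.1.1]
4. cons(cons(cons(cons(b, 0), g(0, 0)), 0), s(0))  →  cons(cons(cons(cons(b, 0), s(0)), 0), s(0))   [R2 at 1.1.2]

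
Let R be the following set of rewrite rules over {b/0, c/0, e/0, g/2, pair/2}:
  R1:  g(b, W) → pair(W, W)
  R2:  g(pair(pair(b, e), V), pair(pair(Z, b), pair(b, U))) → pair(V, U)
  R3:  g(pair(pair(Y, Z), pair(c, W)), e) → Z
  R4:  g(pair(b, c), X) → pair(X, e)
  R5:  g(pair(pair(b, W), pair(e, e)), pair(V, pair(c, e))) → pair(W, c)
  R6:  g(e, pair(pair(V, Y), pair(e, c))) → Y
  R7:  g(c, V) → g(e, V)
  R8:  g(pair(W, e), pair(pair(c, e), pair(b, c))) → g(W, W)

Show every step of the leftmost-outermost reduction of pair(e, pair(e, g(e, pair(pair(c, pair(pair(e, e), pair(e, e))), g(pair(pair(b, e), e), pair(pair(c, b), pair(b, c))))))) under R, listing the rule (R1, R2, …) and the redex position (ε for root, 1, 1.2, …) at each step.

1. pair(e, pair(e, g(e, pair(pair(c, pair(pair(e, e), pair(e, e))), g(pair(pair(b, e), e), pair(pair(c, b), pair(b, c)))))))  →  pair(e, pair(e, g(e, pair(pair(c, pair(pair(e, e), pair(e, e))), pair(e, c)))))   [R2 at 2.2.2.2]
2. pair(e, pair(e, g(e, pair(pair(c, pair(pair(e, e), pair(e, e))), pair(e, c)))))  →  pair(e, pair(e, pair(pair(e, e), pair(e, e))))   [R6 at 2.2]

pair(e, pair(e, pair(pair(e, e), pair(e, e))))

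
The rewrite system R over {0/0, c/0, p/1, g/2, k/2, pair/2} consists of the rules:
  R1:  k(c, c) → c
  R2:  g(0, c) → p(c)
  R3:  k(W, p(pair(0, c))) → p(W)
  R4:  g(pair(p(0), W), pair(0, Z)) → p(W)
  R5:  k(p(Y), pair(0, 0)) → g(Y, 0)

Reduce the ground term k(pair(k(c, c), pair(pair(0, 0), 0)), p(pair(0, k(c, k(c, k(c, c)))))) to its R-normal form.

p(pair(c, pair(pair(0, 0), 0)))

1. k(pair(k(c, c), pair(pair(0, 0), 0)), p(pair(0, k(c, k(c, k(c, c))))))  →  k(pair(c, pair(pair(0, 0), 0)), p(pair(0, k(c, k(c, k(c, c))))))   [R1 at 1.1]
2. k(pair(c, pair(pair(0, 0), 0)), p(pair(0, k(c, k(c, k(c, c))))))  →  k(pair(c, pair(pair(0, 0), 0)), p(pair(0, k(c, k(c, c)))))   [R1 at 2.1.2.2.2]
3. k(pair(c, pair(pair(0, 0), 0)), p(pair(0, k(c, k(c, c)))))  →  k(pair(c, pair(pair(0, 0), 0)), p(pair(0, k(c, c))))   [R1 at 2.1.2.2]
4. k(pair(c, pair(pair(0, 0), 0)), p(pair(0, k(c, c))))  →  k(pair(c, pair(pair(0, 0), 0)), p(pair(0, c)))   [R1 at 2.1.2]
5. k(pair(c, pair(pair(0, 0), 0)), p(pair(0, c)))  →  p(pair(c, pair(pair(0, 0), 0)))   [R3 at ε]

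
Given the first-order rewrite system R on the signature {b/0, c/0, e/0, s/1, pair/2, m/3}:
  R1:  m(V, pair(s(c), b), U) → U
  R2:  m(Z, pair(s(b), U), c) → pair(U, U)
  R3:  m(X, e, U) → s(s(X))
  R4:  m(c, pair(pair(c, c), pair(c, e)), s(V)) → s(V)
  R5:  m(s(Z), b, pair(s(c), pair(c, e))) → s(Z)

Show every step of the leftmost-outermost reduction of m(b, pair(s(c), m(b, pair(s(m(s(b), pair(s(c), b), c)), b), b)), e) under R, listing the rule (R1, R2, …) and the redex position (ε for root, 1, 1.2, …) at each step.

1. m(b, pair(s(c), m(b, pair(s(m(s(b), pair(s(c), b), c)), b), b)), e)  →  m(b, pair(s(c), m(b, pair(s(c), b), b)), e)   [R1 at 2.2.2.1.1]
2. m(b, pair(s(c), m(b, pair(s(c), b), b)), e)  →  m(b, pair(s(c), b), e)   [R1 at 2.2]
3. m(b, pair(s(c), b), e)  →  e   [R1 at ε]

e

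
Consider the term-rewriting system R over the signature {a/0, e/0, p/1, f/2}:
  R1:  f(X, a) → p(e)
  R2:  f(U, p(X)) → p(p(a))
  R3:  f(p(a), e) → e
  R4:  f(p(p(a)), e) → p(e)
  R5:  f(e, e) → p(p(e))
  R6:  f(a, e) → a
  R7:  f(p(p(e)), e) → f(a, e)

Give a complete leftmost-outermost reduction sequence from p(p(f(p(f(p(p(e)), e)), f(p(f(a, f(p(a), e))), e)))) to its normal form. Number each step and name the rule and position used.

1. p(p(f(p(f(p(p(e)), e)), f(p(f(a, f(p(a), e))), e))))  →  p(p(f(p(f(a, e)), f(p(f(a, f(p(a), e))), e))))   [R7 at 1.1.1.1]
2. p(p(f(p(f(a, e)), f(p(f(a, f(p(a), e))), e))))  →  p(p(f(p(a), f(p(f(a, f(p(a), e))), e))))   [R6 at 1.1.1.1]
3. p(p(f(p(a), f(p(f(a, f(p(a), e))), e))))  →  p(p(f(p(a), f(p(f(a, e)), e))))   [R3 at 1.1.2.1.1.2]
4. p(p(f(p(a), f(p(f(a, e)), e))))  →  p(p(f(p(a), f(p(a), e))))   [R6 at 1.1.2.1.1]
5. p(p(f(p(a), f(p(a), e))))  →  p(p(f(p(a), e)))   [R3 at 1.1.2]
6. p(p(f(p(a), e)))  →  p(p(e))   [R3 at 1.1]

p(p(e))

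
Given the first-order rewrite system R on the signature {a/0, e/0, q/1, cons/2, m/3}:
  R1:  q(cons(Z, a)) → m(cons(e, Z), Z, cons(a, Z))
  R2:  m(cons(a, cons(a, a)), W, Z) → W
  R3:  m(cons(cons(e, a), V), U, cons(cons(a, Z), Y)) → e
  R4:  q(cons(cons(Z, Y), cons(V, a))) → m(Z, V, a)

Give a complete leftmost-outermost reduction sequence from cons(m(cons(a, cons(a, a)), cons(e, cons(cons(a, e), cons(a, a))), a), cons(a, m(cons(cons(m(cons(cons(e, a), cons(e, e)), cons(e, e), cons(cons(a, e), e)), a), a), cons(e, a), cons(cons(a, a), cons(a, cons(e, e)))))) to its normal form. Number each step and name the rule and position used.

1. cons(m(cons(a, cons(a, a)), cons(e, cons(cons(a, e), cons(a, a))), a), cons(a, m(cons(cons(m(cons(cons(e, a), cons(e, e)), cons(e, e), cons(cons(a, e), e)), a), a), cons(e, a), cons(cons(a, a), cons(a, cons(e, e))))))  →  cons(cons(e, cons(cons(a, e), cons(a, a))), cons(a, m(cons(cons(m(cons(cons(e, a), cons(e, e)), cons(e, e), cons(cons(a, e), e)), a), a), cons(e, a), cons(cons(a, a), cons(a, cons(e, e))))))   [R2 at 1]
2. cons(cons(e, cons(cons(a, e), cons(a, a))), cons(a, m(cons(cons(m(cons(cons(e, a), cons(e, e)), cons(e, e), cons(cons(a, e), e)), a), a), cons(e, a), cons(cons(a, a), cons(a, cons(e, e))))))  →  cons(cons(e, cons(cons(a, e), cons(a, a))), cons(a, m(cons(cons(e, a), a), cons(e, a), cons(cons(a, a), cons(a, cons(e, e))))))   [R3 at 2.2.1.1.1]
3. cons(cons(e, cons(cons(a, e), cons(a, a))), cons(a, m(cons(cons(e, a), a), cons(e, a), cons(cons(a, a), cons(a, cons(e, e))))))  →  cons(cons(e, cons(cons(a, e), cons(a, a))), cons(a, e))   [R3 at 2.2]

cons(cons(e, cons(cons(a, e), cons(a, a))), cons(a, e))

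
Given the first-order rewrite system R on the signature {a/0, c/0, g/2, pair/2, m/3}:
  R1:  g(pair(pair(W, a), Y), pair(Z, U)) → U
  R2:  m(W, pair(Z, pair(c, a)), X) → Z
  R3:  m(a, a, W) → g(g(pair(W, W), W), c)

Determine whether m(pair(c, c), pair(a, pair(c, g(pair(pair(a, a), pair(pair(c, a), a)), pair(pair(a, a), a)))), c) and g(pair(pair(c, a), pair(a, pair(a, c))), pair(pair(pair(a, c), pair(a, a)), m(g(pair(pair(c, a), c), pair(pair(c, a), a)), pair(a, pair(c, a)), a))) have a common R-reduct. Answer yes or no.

Reduce t₁ = m(pair(c, c), pair(a, pair(c, g(pair(pair(a, a), pair(pair(c, a), a)), pair(pair(a, a), a)))), c):
1. m(pair(c, c), pair(a, pair(c, g(pair(pair(a, a), pair(pair(c, a), a)), pair(pair(a, a), a)))), c)  →  m(pair(c, c), pair(a, pair(c, a)), c)   [R1 at 2.2.2]
2. m(pair(c, c), pair(a, pair(c, a)), c)  →  a   [R2 at ε]

Reduce t₂ = g(pair(pair(c, a), pair(a, pair(a, c))), pair(pair(pair(a, c), pair(a, a)), m(g(pair(pair(c, a), c), pair(pair(c, a), a)), pair(a, pair(c, a)), a))):
1. g(pair(pair(c, a), pair(a, pair(a, c))), pair(pair(pair(a, c), pair(a, a)), m(g(pair(pair(c, a), c), pair(pair(c, a), a)), pair(a, pair(c, a)), a)))  →  m(g(pair(pair(c, a), c), pair(pair(c, a), a)), pair(a, pair(c, a)), a)   [R1 at ε]
2. m(g(pair(pair(c, a), c), pair(pair(c, a), a)), pair(a, pair(c, a)), a)  →  a   [R2 at ε]

yes — NF(t₁) = a, NF(t₂) = a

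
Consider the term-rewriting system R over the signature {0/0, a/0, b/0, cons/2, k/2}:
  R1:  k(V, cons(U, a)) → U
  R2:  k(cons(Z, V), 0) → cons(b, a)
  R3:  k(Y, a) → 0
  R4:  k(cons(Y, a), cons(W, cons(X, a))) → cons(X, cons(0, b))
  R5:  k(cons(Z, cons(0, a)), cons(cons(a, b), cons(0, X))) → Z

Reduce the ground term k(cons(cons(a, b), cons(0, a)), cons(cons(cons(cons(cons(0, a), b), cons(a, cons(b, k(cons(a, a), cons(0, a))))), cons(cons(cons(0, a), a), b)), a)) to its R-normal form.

1. k(cons(cons(a, b), cons(0, a)), cons(cons(cons(cons(cons(0, a), b), cons(a, cons(b, k(cons(a, a), cons(0, a))))), cons(cons(cons(0, a), a), b)), a))  →  cons(cons(cons(cons(0, a), b), cons(a, cons(b, k(cons(a, a), cons(0, a))))), cons(cons(cons(0, a), a), b))   [R1 at ε]
2. cons(cons(cons(cons(0, a), b), cons(a, cons(b, k(cons(a, a), cons(0, a))))), cons(cons(cons(0, a), a), b))  →  cons(cons(cons(cons(0, a), b), cons(a, cons(b, 0))), cons(cons(cons(0, a), a), b))   [R1 at 1.2.2.2]

cons(cons(cons(cons(0, a), b), cons(a, cons(b, 0))), cons(cons(cons(0, a), a), b))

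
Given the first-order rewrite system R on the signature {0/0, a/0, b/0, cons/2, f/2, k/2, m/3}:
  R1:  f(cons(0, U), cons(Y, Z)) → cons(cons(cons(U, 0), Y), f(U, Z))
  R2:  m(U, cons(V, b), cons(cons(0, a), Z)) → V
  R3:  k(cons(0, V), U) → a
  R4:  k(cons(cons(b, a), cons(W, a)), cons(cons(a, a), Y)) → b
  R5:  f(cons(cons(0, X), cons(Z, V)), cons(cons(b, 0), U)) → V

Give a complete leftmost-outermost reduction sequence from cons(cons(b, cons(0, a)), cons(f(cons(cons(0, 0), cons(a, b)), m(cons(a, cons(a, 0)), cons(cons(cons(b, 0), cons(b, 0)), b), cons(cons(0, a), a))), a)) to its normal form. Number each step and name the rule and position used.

cons(cons(b, cons(0, a)), cons(b, a))

1. cons(cons(b, cons(0, a)), cons(f(cons(cons(0, 0), cons(a, b)), m(cons(a, cons(a, 0)), cons(cons(cons(b, 0), cons(b, 0)), b), cons(cons(0, a), a))), a))  →  cons(cons(b, cons(0, a)), cons(f(cons(cons(0, 0), cons(a, b)), cons(cons(b, 0), cons(b, 0))), a))   [R2 at 2.1.2]
2. cons(cons(b, cons(0, a)), cons(f(cons(cons(0, 0), cons(a, b)), cons(cons(b, 0), cons(b, 0))), a))  →  cons(cons(b, cons(0, a)), cons(b, a))   [R5 at 2.1]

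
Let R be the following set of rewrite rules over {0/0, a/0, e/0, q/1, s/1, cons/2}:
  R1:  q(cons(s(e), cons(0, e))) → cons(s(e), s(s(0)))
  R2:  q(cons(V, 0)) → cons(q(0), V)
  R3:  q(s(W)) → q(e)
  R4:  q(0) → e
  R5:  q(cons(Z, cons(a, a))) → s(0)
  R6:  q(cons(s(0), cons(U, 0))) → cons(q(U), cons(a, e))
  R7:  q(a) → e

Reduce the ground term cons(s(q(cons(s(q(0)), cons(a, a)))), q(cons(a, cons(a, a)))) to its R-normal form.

1. cons(s(q(cons(s(q(0)), cons(a, a)))), q(cons(a, cons(a, a))))  →  cons(s(s(0)), q(cons(a, cons(a, a))))   [R5 at 1.1]
2. cons(s(s(0)), q(cons(a, cons(a, a))))  →  cons(s(s(0)), s(0))   [R5 at 2]

cons(s(s(0)), s(0))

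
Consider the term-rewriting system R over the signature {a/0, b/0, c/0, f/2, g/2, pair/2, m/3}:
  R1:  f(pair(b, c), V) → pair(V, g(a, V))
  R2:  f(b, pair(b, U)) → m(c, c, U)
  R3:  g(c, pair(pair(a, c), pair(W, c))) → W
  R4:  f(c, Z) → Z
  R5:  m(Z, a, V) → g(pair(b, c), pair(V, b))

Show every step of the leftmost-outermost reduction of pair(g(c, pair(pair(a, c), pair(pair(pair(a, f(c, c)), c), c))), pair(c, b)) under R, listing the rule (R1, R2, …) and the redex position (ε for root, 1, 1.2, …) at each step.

pair(pair(pair(a, c), c), pair(c, b))

1. pair(g(c, pair(pair(a, c), pair(pair(pair(a, f(c, c)), c), c))), pair(c, b))  →  pair(pair(pair(a, f(c, c)), c), pair(c, b))   [R3 at 1]
2. pair(pair(pair(a, f(c, c)), c), pair(c, b))  →  pair(pair(pair(a, c), c), pair(c, b))   [R4 at 1.1.2]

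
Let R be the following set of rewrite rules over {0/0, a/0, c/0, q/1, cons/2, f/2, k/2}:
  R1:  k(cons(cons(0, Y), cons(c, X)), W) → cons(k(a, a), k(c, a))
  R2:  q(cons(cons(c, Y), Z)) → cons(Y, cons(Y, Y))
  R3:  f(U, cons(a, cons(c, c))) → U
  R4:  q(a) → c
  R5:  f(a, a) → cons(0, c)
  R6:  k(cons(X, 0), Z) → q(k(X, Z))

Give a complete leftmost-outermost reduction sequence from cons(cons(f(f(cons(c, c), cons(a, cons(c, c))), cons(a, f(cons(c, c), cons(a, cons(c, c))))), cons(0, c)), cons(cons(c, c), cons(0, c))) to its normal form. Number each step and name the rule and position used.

cons(cons(cons(c, c), cons(0, c)), cons(cons(c, c), cons(0, c)))

1. cons(cons(f(f(cons(c, c), cons(a, cons(c, c))), cons(a, f(cons(c, c), cons(a, cons(c, c))))), cons(0, c)), cons(cons(c, c), cons(0, c)))  →  cons(cons(f(cons(c, c), cons(a, f(cons(c, c), cons(a, cons(c, c))))), cons(0, c)), cons(cons(c, c), cons(0, c)))   [R3 at 1.1.1]
2. cons(cons(f(cons(c, c), cons(a, f(cons(c, c), cons(a, cons(c, c))))), cons(0, c)), cons(cons(c, c), cons(0, c)))  →  cons(cons(f(cons(c, c), cons(a, cons(c, c))), cons(0, c)), cons(cons(c, c), cons(0, c)))   [R3 at 1.1.2.2]
3. cons(cons(f(cons(c, c), cons(a, cons(c, c))), cons(0, c)), cons(cons(c, c), cons(0, c)))  →  cons(cons(cons(c, c), cons(0, c)), cons(cons(c, c), cons(0, c)))   [R3 at 1.1]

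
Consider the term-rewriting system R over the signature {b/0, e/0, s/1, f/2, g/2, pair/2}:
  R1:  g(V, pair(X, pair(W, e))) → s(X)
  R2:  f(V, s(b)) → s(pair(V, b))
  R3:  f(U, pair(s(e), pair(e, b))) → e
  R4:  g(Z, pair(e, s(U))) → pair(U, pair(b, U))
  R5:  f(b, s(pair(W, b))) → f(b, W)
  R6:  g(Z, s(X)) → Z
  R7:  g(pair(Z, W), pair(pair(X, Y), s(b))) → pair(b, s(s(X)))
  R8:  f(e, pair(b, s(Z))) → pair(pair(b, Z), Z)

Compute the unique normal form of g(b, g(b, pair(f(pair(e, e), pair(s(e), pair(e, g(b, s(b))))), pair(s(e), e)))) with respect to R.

1. g(b, g(b, pair(f(pair(e, e), pair(s(e), pair(e, g(b, s(b))))), pair(s(e), e))))  →  g(b, s(f(pair(e, e), pair(s(e), pair(e, g(b, s(b)))))))   [R1 at 2]
2. g(b, s(f(pair(e, e), pair(s(e), pair(e, g(b, s(b)))))))  →  b   [R6 at ε]

b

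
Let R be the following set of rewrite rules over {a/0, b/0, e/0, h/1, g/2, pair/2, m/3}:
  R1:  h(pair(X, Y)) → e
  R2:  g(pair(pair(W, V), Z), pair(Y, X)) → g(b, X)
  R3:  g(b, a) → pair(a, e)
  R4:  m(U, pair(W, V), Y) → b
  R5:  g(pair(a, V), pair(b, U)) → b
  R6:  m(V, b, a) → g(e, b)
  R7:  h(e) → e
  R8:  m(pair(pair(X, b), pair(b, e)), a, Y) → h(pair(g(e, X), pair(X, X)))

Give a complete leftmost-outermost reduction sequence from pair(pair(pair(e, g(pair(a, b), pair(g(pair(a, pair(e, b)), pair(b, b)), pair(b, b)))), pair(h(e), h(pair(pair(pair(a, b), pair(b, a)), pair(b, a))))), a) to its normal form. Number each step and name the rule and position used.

1. pair(pair(pair(e, g(pair(a, b), pair(g(pair(a, pair(e, b)), pair(b, b)), pair(b, b)))), pair(h(e), h(pair(pair(pair(a, b), pair(b, a)), pair(b, a))))), a)  →  pair(pair(pair(e, g(pair(a, b), pair(b, pair(b, b)))), pair(h(e), h(pair(pair(pair(a, b), pair(b, a)), pair(b, a))))), a)   [R5 at 1.1.2.2.1]
2. pair(pair(pair(e, g(pair(a, b), pair(b, pair(b, b)))), pair(h(e), h(pair(pair(pair(a, b), pair(b, a)), pair(b, a))))), a)  →  pair(pair(pair(e, b), pair(h(e), h(pair(pair(pair(a, b), pair(b, a)), pair(b, a))))), a)   [R5 at 1.1.2]
3. pair(pair(pair(e, b), pair(h(e), h(pair(pair(pair(a, b), pair(b, a)), pair(b, a))))), a)  →  pair(pair(pair(e, b), pair(e, h(pair(pair(pair(a, b), pair(b, a)), pair(b, a))))), a)   [R7 at 1.2.1]
4. pair(pair(pair(e, b), pair(e, h(pair(pair(pair(a, b), pair(b, a)), pair(b, a))))), a)  →  pair(pair(pair(e, b), pair(e, e)), a)   [R1 at 1.2.2]

pair(pair(pair(e, b), pair(e, e)), a)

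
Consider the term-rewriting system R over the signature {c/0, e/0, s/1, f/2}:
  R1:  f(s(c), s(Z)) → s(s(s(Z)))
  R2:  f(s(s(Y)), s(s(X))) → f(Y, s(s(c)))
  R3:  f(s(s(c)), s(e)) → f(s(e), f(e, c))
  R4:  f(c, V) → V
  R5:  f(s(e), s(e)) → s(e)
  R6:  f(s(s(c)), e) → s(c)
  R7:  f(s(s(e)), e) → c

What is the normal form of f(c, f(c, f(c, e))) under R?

1. f(c, f(c, f(c, e)))  →  f(c, f(c, e))   [R4 at ε]
2. f(c, f(c, e))  →  f(c, e)   [R4 at ε]
3. f(c, e)  →  e   [R4 at ε]

e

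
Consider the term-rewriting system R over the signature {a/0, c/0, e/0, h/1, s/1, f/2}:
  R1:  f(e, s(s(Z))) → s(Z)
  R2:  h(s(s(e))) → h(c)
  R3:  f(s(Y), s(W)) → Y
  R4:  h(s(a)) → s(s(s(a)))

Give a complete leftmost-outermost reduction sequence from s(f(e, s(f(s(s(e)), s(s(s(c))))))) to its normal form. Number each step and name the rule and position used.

1. s(f(e, s(f(s(s(e)), s(s(s(c)))))))  →  s(f(e, s(s(e))))   [R3 at 1.2.1]
2. s(f(e, s(s(e))))  →  s(s(e))   [R1 at 1]

s(s(e))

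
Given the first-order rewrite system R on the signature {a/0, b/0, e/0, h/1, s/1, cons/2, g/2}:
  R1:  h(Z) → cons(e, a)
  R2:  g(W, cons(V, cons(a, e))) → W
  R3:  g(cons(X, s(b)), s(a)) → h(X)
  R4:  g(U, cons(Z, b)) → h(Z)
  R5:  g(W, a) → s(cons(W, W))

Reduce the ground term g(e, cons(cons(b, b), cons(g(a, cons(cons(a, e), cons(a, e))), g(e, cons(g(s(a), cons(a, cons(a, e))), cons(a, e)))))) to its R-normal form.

e

1. g(e, cons(cons(b, b), cons(g(a, cons(cons(a, e), cons(a, e))), g(e, cons(g(s(a), cons(a, cons(a, e))), cons(a, e))))))  →  g(e, cons(cons(b, b), cons(a, g(e, cons(g(s(a), cons(a, cons(a, e))), cons(a, e))))))   [R2 at 2.2.1]
2. g(e, cons(cons(b, b), cons(a, g(e, cons(g(s(a), cons(a, cons(a, e))), cons(a, e))))))  →  g(e, cons(cons(b, b), cons(a, e)))   [R2 at 2.2.2]
3. g(e, cons(cons(b, b), cons(a, e)))  →  e   [R2 at ε]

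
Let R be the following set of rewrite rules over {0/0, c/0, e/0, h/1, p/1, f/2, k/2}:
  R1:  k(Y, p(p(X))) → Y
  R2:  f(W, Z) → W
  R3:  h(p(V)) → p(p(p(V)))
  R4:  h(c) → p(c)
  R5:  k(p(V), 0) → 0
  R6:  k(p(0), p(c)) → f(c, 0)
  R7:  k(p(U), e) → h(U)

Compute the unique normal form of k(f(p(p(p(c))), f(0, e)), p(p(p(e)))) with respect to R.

p(p(p(c)))

1. k(f(p(p(p(c))), f(0, e)), p(p(p(e))))  →  f(p(p(p(c))), f(0, e))   [R1 at ε]
2. f(p(p(p(c))), f(0, e))  →  p(p(p(c)))   [R2 at ε]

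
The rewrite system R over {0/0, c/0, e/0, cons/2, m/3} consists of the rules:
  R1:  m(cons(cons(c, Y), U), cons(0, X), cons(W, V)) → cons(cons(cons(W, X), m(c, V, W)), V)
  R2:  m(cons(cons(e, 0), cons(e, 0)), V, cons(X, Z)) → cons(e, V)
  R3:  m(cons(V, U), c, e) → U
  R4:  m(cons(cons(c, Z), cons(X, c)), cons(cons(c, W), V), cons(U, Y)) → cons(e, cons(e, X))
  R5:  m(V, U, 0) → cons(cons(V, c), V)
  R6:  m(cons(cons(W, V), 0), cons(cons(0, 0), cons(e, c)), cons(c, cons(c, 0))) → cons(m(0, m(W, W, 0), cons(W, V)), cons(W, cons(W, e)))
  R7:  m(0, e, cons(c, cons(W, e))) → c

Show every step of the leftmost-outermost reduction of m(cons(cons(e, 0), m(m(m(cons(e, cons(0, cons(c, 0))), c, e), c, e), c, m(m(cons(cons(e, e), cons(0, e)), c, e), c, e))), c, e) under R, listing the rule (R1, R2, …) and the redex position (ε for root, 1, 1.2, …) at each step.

0

1. m(cons(cons(e, 0), m(m(m(cons(e, cons(0, cons(c, 0))), c, e), c, e), c, m(m(cons(cons(e, e), cons(0, e)), c, e), c, e))), c, e)  →  m(m(m(cons(e, cons(0, cons(c, 0))), c, e), c, e), c, m(m(cons(cons(e, e), cons(0, e)), c, e), c, e))   [R3 at ε]
2. m(m(m(cons(e, cons(0, cons(c, 0))), c, e), c, e), c, m(m(cons(cons(e, e), cons(0, e)), c, e), c, e))  →  m(m(cons(0, cons(c, 0)), c, e), c, m(m(cons(cons(e, e), cons(0, e)), c, e), c, e))   [R3 at 1.1]
3. m(m(cons(0, cons(c, 0)), c, e), c, m(m(cons(cons(e, e), cons(0, e)), c, e), c, e))  →  m(cons(c, 0), c, m(m(cons(cons(e, e), cons(0, e)), c, e), c, e))   [R3 at 1]
4. m(cons(c, 0), c, m(m(cons(cons(e, e), cons(0, e)), c, e), c, e))  →  m(cons(c, 0), c, m(cons(0, e), c, e))   [R3 at 3.1]
5. m(cons(c, 0), c, m(cons(0, e), c, e))  →  m(cons(c, 0), c, e)   [R3 at 3]
6. m(cons(c, 0), c, e)  →  0   [R3 at ε]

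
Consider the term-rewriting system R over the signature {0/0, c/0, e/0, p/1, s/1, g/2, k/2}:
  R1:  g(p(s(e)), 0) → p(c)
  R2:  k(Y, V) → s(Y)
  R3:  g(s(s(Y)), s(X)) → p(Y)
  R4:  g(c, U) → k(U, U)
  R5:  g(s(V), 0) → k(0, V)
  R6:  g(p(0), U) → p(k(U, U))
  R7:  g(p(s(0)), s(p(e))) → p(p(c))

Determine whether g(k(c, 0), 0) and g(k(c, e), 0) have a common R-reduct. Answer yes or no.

Reduce t₁ = g(k(c, 0), 0):
1. g(k(c, 0), 0)  →  g(s(c), 0)   [R2 at 1]
2. g(s(c), 0)  →  k(0, c)   [R5 at ε]
3. k(0, c)  →  s(0)   [R2 at ε]

Reduce t₂ = g(k(c, e), 0):
1. g(k(c, e), 0)  →  g(s(c), 0)   [R2 at 1]
2. g(s(c), 0)  →  k(0, c)   [R5 at ε]
3. k(0, c)  →  s(0)   [R2 at ε]

yes — NF(t₁) = s(0), NF(t₂) = s(0)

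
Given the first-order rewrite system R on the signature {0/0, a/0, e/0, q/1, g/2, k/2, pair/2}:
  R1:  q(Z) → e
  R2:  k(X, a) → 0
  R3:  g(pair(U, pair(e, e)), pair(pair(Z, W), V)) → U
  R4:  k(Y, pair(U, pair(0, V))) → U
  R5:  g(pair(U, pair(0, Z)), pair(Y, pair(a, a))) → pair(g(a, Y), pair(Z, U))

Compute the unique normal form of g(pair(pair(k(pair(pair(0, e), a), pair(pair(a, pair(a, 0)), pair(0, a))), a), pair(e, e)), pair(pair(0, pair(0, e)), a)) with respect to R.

1. g(pair(pair(k(pair(pair(0, e), a), pair(pair(a, pair(a, 0)), pair(0, a))), a), pair(e, e)), pair(pair(0, pair(0, e)), a))  →  pair(k(pair(pair(0, e), a), pair(pair(a, pair(a, 0)), pair(0, a))), a)   [R3 at ε]
2. pair(k(pair(pair(0, e), a), pair(pair(a, pair(a, 0)), pair(0, a))), a)  →  pair(pair(a, pair(a, 0)), a)   [R4 at 1]

pair(pair(a, pair(a, 0)), a)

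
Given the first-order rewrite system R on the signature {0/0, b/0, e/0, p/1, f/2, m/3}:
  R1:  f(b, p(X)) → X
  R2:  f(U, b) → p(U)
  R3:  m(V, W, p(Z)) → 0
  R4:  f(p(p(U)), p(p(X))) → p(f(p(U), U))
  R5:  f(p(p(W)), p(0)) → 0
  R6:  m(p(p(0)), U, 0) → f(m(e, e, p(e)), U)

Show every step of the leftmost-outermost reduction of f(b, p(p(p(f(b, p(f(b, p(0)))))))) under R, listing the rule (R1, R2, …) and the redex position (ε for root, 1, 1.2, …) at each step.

p(p(0))

1. f(b, p(p(p(f(b, p(f(b, p(0))))))))  →  p(p(f(b, p(f(b, p(0))))))   [R1 at ε]
2. p(p(f(b, p(f(b, p(0))))))  →  p(p(f(b, p(0))))   [R1 at 1.1]
3. p(p(f(b, p(0))))  →  p(p(0))   [R1 at 1.1]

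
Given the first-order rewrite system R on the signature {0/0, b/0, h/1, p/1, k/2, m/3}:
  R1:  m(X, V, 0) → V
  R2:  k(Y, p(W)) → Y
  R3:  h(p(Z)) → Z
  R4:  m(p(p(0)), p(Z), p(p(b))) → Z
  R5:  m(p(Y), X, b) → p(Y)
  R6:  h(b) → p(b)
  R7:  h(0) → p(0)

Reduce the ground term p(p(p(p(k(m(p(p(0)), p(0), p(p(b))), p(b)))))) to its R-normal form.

p(p(p(p(0))))

1. p(p(p(p(k(m(p(p(0)), p(0), p(p(b))), p(b))))))  →  p(p(p(p(m(p(p(0)), p(0), p(p(b)))))))   [R2 at 1.1.1.1]
2. p(p(p(p(m(p(p(0)), p(0), p(p(b)))))))  →  p(p(p(p(0))))   [R4 at 1.1.1.1]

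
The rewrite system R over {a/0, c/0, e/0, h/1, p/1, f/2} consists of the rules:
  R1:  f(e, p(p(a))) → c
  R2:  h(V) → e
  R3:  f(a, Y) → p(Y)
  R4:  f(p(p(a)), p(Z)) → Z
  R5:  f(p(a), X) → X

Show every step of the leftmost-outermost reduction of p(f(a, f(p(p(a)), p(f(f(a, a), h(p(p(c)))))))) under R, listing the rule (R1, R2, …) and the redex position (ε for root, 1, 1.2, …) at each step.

p(p(e))

1. p(f(a, f(p(p(a)), p(f(f(a, a), h(p(p(c))))))))  →  p(p(f(p(p(a)), p(f(f(a, a), h(p(p(c))))))))   [R3 at 1]
2. p(p(f(p(p(a)), p(f(f(a, a), h(p(p(c))))))))  →  p(p(f(f(a, a), h(p(p(c))))))   [R4 at 1.1]
3. p(p(f(f(a, a), h(p(p(c))))))  →  p(p(f(p(a), h(p(p(c))))))   [R3 at 1.1.1]
4. p(p(f(p(a), h(p(p(c))))))  →  p(p(h(p(p(c)))))   [R5 at 1.1]
5. p(p(h(p(p(c)))))  →  p(p(e))   [R2 at 1.1]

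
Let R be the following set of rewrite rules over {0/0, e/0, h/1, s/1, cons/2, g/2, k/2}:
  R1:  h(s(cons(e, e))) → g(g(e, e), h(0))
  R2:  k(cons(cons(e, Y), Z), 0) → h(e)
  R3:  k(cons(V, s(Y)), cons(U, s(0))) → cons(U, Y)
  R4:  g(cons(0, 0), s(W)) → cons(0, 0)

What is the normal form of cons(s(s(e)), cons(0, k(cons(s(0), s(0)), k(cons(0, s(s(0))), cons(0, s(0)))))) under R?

1. cons(s(s(e)), cons(0, k(cons(s(0), s(0)), k(cons(0, s(s(0))), cons(0, s(0))))))  →  cons(s(s(e)), cons(0, k(cons(s(0), s(0)), cons(0, s(0)))))   [R3 at 2.2.2]
2. cons(s(s(e)), cons(0, k(cons(s(0), s(0)), cons(0, s(0)))))  →  cons(s(s(e)), cons(0, cons(0, 0)))   [R3 at 2.2]

cons(s(s(e)), cons(0, cons(0, 0)))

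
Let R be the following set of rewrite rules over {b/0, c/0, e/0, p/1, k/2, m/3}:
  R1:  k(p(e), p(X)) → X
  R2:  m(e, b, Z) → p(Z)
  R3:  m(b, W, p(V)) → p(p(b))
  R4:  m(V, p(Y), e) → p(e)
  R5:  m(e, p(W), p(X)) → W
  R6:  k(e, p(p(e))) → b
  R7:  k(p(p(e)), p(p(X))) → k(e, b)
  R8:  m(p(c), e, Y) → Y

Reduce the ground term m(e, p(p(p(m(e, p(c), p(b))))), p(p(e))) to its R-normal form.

p(p(c))

1. m(e, p(p(p(m(e, p(c), p(b))))), p(p(e)))  →  p(p(m(e, p(c), p(b))))   [R5 at ε]
2. p(p(m(e, p(c), p(b))))  →  p(p(c))   [R5 at 1.1]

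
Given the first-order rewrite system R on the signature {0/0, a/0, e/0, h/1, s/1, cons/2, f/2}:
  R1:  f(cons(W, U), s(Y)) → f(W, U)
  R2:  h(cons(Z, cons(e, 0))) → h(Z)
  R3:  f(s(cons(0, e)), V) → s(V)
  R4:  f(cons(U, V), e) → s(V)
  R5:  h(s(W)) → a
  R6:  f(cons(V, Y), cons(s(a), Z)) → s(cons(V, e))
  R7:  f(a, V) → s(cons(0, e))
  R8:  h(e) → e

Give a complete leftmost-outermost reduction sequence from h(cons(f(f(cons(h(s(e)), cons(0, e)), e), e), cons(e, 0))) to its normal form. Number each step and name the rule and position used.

a

1. h(cons(f(f(cons(h(s(e)), cons(0, e)), e), e), cons(e, 0)))  →  h(f(f(cons(h(s(e)), cons(0, e)), e), e))   [R2 at ε]
2. h(f(f(cons(h(s(e)), cons(0, e)), e), e))  →  h(f(s(cons(0, e)), e))   [R4 at 1.1]
3. h(f(s(cons(0, e)), e))  →  h(s(e))   [R3 at 1]
4. h(s(e))  →  a   [R5 at ε]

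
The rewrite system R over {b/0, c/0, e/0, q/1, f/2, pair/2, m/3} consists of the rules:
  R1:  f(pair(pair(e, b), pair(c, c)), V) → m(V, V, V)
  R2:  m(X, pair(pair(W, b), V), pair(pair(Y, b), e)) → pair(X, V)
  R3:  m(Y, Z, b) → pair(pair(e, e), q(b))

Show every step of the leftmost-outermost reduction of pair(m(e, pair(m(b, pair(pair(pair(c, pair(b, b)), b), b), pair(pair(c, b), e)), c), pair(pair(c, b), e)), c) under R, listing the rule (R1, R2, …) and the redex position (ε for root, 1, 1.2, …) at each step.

pair(pair(e, c), c)

1. pair(m(e, pair(m(b, pair(pair(pair(c, pair(b, b)), b), b), pair(pair(c, b), e)), c), pair(pair(c, b), e)), c)  →  pair(m(e, pair(pair(b, b), c), pair(pair(c, b), e)), c)   [R2 at 1.2.1]
2. pair(m(e, pair(pair(b, b), c), pair(pair(c, b), e)), c)  →  pair(pair(e, c), c)   [R2 at 1]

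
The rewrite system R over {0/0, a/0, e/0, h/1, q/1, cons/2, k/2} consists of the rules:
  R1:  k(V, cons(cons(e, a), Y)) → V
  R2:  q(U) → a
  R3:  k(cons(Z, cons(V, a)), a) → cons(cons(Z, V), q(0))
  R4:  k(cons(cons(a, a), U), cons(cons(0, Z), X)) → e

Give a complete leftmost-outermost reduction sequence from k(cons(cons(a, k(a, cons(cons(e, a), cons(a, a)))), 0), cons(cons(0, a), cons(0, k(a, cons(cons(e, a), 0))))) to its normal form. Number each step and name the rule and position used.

1. k(cons(cons(a, k(a, cons(cons(e, a), cons(a, a)))), 0), cons(cons(0, a), cons(0, k(a, cons(cons(e, a), 0)))))  →  k(cons(cons(a, a), 0), cons(cons(0, a), cons(0, k(a, cons(cons(e, a), 0)))))   [R1 at 1.1.2]
2. k(cons(cons(a, a), 0), cons(cons(0, a), cons(0, k(a, cons(cons(e, a), 0)))))  →  e   [R4 at ε]

e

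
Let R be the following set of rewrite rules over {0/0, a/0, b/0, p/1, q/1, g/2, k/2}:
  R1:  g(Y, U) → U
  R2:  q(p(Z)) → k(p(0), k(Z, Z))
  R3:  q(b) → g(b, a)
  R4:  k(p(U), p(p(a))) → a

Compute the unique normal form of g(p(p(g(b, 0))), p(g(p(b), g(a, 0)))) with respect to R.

p(0)

1. g(p(p(g(b, 0))), p(g(p(b), g(a, 0))))  →  p(g(p(b), g(a, 0)))   [R1 at ε]
2. p(g(p(b), g(a, 0)))  →  p(g(a, 0))   [R1 at 1]
3. p(g(a, 0))  →  p(0)   [R1 at 1]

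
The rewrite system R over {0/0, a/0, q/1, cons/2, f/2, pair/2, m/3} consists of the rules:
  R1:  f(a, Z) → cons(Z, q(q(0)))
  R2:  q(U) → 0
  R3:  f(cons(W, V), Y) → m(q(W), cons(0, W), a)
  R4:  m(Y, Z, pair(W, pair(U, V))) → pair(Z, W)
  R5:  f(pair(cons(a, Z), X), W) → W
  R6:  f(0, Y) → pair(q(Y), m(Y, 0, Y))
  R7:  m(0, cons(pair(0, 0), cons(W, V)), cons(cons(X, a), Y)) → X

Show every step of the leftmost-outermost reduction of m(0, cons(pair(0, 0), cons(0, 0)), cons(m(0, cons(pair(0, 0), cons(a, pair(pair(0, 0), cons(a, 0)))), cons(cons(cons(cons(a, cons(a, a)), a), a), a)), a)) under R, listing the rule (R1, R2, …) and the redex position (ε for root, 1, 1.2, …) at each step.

1. m(0, cons(pair(0, 0), cons(0, 0)), cons(m(0, cons(pair(0, 0), cons(a, pair(pair(0, 0), cons(a, 0)))), cons(cons(cons(cons(a, cons(a, a)), a), a), a)), a))  →  m(0, cons(pair(0, 0), cons(0, 0)), cons(cons(cons(a, cons(a, a)), a), a))   [R7 at 3.1]
2. m(0, cons(pair(0, 0), cons(0, 0)), cons(cons(cons(a, cons(a, a)), a), a))  →  cons(a, cons(a, a))   [R7 at ε]

cons(a, cons(a, a))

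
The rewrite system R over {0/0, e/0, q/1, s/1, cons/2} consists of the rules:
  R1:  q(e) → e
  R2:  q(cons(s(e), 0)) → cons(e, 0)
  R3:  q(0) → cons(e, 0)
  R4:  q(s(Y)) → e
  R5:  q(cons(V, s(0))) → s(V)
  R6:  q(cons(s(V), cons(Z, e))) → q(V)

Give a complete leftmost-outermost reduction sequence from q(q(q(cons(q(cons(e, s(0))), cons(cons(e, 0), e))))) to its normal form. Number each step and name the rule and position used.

1. q(q(q(cons(q(cons(e, s(0))), cons(cons(e, 0), e)))))  →  q(q(q(cons(s(e), cons(cons(e, 0), e)))))   [R5 at 1.1.1.1]
2. q(q(q(cons(s(e), cons(cons(e, 0), e)))))  →  q(q(q(e)))   [R6 at 1.1]
3. q(q(q(e)))  →  q(q(e))   [R1 at 1.1]
4. q(q(e))  →  q(e)   [R1 at 1]
5. q(e)  →  e   [R1 at ε]

e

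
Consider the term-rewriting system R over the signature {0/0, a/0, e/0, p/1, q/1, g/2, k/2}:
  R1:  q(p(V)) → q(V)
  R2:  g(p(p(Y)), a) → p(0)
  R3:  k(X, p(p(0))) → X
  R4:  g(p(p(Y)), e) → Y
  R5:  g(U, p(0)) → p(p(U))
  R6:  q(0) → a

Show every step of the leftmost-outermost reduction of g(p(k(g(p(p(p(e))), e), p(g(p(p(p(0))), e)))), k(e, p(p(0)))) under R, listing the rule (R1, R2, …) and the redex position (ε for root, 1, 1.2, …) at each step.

e

1. g(p(k(g(p(p(p(e))), e), p(g(p(p(p(0))), e)))), k(e, p(p(0))))  →  g(p(k(p(e), p(g(p(p(p(0))), e)))), k(e, p(p(0))))   [R4 at 1.1.1]
2. g(p(k(p(e), p(g(p(p(p(0))), e)))), k(e, p(p(0))))  →  g(p(k(p(e), p(p(0)))), k(e, p(p(0))))   [R4 at 1.1.2.1]
3. g(p(k(p(e), p(p(0)))), k(e, p(p(0))))  →  g(p(p(e)), k(e, p(p(0))))   [R3 at 1.1]
4. g(p(p(e)), k(e, p(p(0))))  →  g(p(p(e)), e)   [R3 at 2]
5. g(p(p(e)), e)  →  e   [R4 at ε]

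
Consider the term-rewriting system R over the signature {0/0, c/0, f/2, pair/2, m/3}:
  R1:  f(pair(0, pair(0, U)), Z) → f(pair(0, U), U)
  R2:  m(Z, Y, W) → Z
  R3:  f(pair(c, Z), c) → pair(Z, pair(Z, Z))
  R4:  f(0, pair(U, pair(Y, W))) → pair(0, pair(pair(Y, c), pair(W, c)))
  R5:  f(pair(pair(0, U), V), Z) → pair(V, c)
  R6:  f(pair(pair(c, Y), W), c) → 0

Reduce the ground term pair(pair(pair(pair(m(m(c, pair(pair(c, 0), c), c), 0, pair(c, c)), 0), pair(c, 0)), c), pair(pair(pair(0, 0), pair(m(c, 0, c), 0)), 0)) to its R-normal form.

1. pair(pair(pair(pair(m(m(c, pair(pair(c, 0), c), c), 0, pair(c, c)), 0), pair(c, 0)), c), pair(pair(pair(0, 0), pair(m(c, 0, c), 0)), 0))  →  pair(pair(pair(pair(m(c, pair(pair(c, 0), c), c), 0), pair(c, 0)), c), pair(pair(pair(0, 0), pair(m(c, 0, c), 0)), 0))   [R2 at 1.1.1.1]
2. pair(pair(pair(pair(m(c, pair(pair(c, 0), c), c), 0), pair(c, 0)), c), pair(pair(pair(0, 0), pair(m(c, 0, c), 0)), 0))  →  pair(pair(pair(pair(c, 0), pair(c, 0)), c), pair(pair(pair(0, 0), pair(m(c, 0, c), 0)), 0))   [R2 at 1.1.1.1]
3. pair(pair(pair(pair(c, 0), pair(c, 0)), c), pair(pair(pair(0, 0), pair(m(c, 0, c), 0)), 0))  →  pair(pair(pair(pair(c, 0), pair(c, 0)), c), pair(pair(pair(0, 0), pair(c, 0)), 0))   [R2 at 2.1.2.1]

pair(pair(pair(pair(c, 0), pair(c, 0)), c), pair(pair(pair(0, 0), pair(c, 0)), 0))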